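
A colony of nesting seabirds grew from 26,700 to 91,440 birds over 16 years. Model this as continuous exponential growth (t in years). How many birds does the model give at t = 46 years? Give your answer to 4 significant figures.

≈ 919,500 birds

r = ln(91440/26700) / 16 ≈ 0.076939 per year
P(46) = 26700 · e^(0.076939·46) = 26700 · 34.4387 ≈ 919513.29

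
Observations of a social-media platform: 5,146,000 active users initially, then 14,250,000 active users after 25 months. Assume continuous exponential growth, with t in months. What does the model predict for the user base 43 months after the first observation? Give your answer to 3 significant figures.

≈ 29,700,000 active users

r = ln(14250000/5146000) / 25 ≈ 0.040741 per month
P(43) = 5146000 · e^(0.040741·43) = 5146000 · 5.76545 ≈ 29669028.36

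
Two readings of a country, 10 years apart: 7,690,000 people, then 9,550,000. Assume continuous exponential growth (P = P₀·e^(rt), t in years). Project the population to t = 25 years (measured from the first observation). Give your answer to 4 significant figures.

r = ln(9550000/7690000) / 10 ≈ 0.021662 per year
P(25) = 7690000 · e^(0.021662·25) = 7690000 · 1.71867 ≈ 13216574.83

≈ 13,220,000 people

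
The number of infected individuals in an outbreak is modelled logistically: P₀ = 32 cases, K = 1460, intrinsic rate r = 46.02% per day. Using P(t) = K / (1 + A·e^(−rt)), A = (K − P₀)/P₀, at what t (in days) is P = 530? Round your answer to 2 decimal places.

t ≈ 7.03 days

A = (1460 − 32)/32 = 44.625
530 = 1460/(1 + 44.625·e^(−0.4602t)) → 1 + 44.625·e^(−0.4602t) = 2.75472
e^(−0.4602t) = 0.039321 → t = ln(25.43145)/0.4602 = 3.23599/0.4602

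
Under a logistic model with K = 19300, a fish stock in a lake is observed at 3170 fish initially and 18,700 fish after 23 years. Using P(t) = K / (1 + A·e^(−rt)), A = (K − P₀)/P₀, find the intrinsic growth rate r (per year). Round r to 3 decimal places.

r ≈ 0.220 per year

A = (19300 − 3170)/3170 = 5.08833
18700 = 19300/(1 + 5.08833·e^(−r·23)) → e^(−23r) = (1.03209 − 1)/5.08833 = 0.006306
r = −ln(0.006306)/23 = 5.0663/23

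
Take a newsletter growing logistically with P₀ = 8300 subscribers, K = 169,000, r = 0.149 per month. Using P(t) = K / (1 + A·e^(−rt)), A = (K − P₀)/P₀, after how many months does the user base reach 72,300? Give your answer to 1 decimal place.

t ≈ 17.9 months

A = (169000 − 8300)/8300 = 19.36145
72300 = 169000/(1 + 19.36145·e^(−0.149t)) → 1 + 19.36145·e^(−0.149t) = 2.33748
e^(−0.149t) = 0.06908 → t = ln(14.47603)/0.149 = 2.67249/0.149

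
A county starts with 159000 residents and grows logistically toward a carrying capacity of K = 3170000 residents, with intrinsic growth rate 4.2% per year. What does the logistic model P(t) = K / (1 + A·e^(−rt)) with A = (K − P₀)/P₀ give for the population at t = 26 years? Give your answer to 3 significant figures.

≈ 431,000 residents

A = (3170000 − 159000)/159000 = 18.93711
P(26) = 3170000 / (1 + 18.93711·e^(−0.042·26)) = 3170000 / (1 + 18.93711·0.335545)
= 3170000 / 7.35425 ≈ 431043.48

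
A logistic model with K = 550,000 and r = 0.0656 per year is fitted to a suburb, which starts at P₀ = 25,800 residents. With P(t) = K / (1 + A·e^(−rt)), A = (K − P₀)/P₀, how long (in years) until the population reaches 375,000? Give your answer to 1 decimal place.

A = (550000 − 25800)/25800 = 20.31783
375000 = 550000/(1 + 20.31783·e^(−0.0656t)) → 1 + 20.31783·e^(−0.0656t) = 1.46667
e^(−0.0656t) = 0.022968 → t = ln(43.53821)/0.0656 = 3.77364/0.0656

t ≈ 57.5 years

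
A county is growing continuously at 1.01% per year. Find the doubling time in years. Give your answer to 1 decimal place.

doubling time = ln(2) / |r| = 0.69315 / 0.0101

doubling time ≈ 68.6 years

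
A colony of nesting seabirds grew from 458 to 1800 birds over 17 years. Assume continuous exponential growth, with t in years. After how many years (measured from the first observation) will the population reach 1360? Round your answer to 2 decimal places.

r = ln(1800/458) / 17 ≈ 0.08051 per year
t = ln(1360/458) / r = 1.08837 / 0.08051 ≈ 13.518

t ≈ 13.52 years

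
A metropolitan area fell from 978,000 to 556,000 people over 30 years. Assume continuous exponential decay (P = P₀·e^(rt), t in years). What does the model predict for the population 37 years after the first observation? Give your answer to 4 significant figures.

r = ln(556000/978000) / 30 ≈ -0.018825 per year
P(37) = 978000 · e^(-0.018825·37) = 978000 · 0.49832 ≈ 487356.22

≈ 487,400 people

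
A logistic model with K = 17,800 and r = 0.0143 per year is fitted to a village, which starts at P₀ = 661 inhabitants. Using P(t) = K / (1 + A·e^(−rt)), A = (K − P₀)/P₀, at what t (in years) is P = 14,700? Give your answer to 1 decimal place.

t ≈ 336.5 years

A = (17800 − 661)/661 = 25.9289
14700 = 17800/(1 + 25.9289·e^(−0.0143t)) → 1 + 25.9289·e^(−0.0143t) = 1.21088
e^(−0.0143t) = 0.008133 → t = ln(122.95315)/0.0143 = 4.8118/0.0143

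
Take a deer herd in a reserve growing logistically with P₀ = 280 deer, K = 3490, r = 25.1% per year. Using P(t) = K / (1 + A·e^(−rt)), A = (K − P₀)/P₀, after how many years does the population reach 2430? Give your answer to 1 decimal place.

t ≈ 13.0 years

A = (3490 − 280)/280 = 11.46429
2430 = 3490/(1 + 11.46429·e^(−0.251t)) → 1 + 11.46429·e^(−0.251t) = 1.43621
e^(−0.251t) = 0.03805 → t = ln(26.28133)/0.251 = 3.26886/0.251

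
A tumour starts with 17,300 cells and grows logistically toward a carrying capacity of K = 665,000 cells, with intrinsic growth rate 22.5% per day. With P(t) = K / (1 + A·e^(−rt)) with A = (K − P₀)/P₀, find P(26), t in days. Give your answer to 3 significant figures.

A = (665000 − 17300)/17300 = 37.43931
P(26) = 665000 / (1 + 37.43931·e^(−0.225·26)) = 665000 / (1 + 37.43931·0.00288)
= 665000 / 1.10782 ≈ 600277.25

≈ 600,000 cells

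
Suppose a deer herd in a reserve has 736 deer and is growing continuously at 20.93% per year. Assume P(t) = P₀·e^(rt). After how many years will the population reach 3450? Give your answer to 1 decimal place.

3450 = 736 · e^(0.2093·t)
t = ln(3450/736) / 0.2093 = ln(4.6875) / 0.2093 = 1.5449 / 0.2093

t ≈ 7.4 years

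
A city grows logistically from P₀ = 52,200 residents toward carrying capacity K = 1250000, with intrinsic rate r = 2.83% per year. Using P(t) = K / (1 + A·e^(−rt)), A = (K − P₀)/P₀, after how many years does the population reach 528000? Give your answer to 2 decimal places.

t ≈ 99.65 years

A = (1250000 − 52200)/52200 = 22.94636
528000 = 1250000/(1 + 22.94636·e^(−0.0283t)) → 1 + 22.94636·e^(−0.0283t) = 2.36742
e^(−0.0283t) = 0.059592 → t = ln(16.78072)/0.0283 = 2.82023/0.0283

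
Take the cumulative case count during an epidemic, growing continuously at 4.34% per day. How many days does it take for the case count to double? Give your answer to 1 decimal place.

doubling time ≈ 16.0 days

doubling time = ln(2) / |r| = 0.69315 / 0.0434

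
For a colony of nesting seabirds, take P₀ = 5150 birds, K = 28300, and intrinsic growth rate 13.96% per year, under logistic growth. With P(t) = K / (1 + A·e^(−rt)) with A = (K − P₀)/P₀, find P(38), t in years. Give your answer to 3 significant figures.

A = (28300 − 5150)/5150 = 4.49515
P(38) = 28300 / (1 + 4.49515·e^(−0.1396·38)) = 28300 / (1 + 4.49515·0.004968)
= 28300 / 1.02233 ≈ 27681.85

≈ 27,700 birds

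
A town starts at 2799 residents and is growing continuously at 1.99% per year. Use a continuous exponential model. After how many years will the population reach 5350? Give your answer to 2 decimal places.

t ≈ 32.55 years

5350 = 2799 · e^(0.0199·t)
t = ln(5350/2799) / 0.0199 = ln(1.9114) / 0.0199 = 0.64783 / 0.0199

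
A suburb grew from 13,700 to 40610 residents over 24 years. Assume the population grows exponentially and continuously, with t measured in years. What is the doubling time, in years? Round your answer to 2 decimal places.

r = ln(40610/13700) / 24 = ln(2.96423) / 24 ≈ 0.045276 per year
doubling time = ln 2 / |r| = 0.69315 / 0.045276

doubling time ≈ 15.31 years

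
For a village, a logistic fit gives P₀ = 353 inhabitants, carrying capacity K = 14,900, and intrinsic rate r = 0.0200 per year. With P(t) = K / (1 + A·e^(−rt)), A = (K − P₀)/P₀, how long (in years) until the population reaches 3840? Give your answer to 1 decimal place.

A = (14900 − 353)/353 = 41.20963
3840 = 14900/(1 + 41.20963·e^(−0.02t)) → 1 + 41.20963·e^(−0.02t) = 3.88021
e^(−0.02t) = 0.069892 → t = ln(14.30786)/0.02 = 2.66081/0.02

t ≈ 133.0 years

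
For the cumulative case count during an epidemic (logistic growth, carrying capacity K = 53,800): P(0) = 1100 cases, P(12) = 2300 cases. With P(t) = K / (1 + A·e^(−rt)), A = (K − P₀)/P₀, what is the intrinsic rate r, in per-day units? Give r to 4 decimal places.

r ≈ 0.0634 per day

A = (53800 − 1100)/1100 = 47.90909
2300 = 53800/(1 + 47.90909·e^(−r·12)) → e^(−12r) = (23.3913 − 1)/47.90909 = 0.467371
r = −ln(0.467371)/12 = 0.76063/12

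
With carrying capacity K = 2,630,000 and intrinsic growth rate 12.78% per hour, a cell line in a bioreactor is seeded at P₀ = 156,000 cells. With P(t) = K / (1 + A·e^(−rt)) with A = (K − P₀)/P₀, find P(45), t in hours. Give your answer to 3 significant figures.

≈ 2,500,000 cells

A = (2630000 − 156000)/156000 = 15.85897
P(45) = 2630000 / (1 + 15.85897·e^(−0.1278·45)) = 2630000 / (1 + 15.85897·0.00318)
= 2630000 / 1.05043 ≈ 2503748.03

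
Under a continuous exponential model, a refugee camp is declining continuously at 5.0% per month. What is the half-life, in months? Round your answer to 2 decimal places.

half-life = ln(2) / |r| = 0.69315 / 0.05

half-life ≈ 13.86 months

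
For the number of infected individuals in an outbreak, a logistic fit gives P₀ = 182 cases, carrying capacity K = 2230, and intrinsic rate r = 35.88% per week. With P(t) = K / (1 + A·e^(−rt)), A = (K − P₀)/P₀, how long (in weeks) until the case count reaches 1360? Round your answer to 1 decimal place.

t ≈ 8.0 weeks

A = (2230 − 182)/182 = 11.25275
1360 = 2230/(1 + 11.25275·e^(−0.3588t)) → 1 + 11.25275·e^(−0.3588t) = 1.63971
e^(−0.3588t) = 0.056849 → t = ln(17.5905)/0.3588 = 2.86736/0.3588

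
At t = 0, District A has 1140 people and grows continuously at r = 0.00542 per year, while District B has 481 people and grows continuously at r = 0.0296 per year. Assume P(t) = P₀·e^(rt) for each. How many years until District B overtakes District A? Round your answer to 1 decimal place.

t ≈ 35.7 years

1140·e^(0.00542t) = 481·e^(0.0296t)
1140/481 = e^((0.0296 − 0.00542)t) → ln(2.37006) = 0.02418·t
t = 0.86292 / 0.02418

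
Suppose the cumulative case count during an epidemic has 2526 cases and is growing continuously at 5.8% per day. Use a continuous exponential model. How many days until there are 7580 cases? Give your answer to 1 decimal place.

t ≈ 18.9 days

7580 = 2526 · e^(0.058·t)
t = ln(7580/2526) / 0.058 = ln(3.00079) / 0.058 = 1.09888 / 0.058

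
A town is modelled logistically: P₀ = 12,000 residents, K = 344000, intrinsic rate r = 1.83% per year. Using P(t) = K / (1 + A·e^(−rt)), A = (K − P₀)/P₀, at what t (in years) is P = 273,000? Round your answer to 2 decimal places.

A = (344000 − 12000)/12000 = 27.66667
273000 = 344000/(1 + 27.66667·e^(−0.0183t)) → 1 + 27.66667·e^(−0.0183t) = 1.26007
e^(−0.0183t) = 0.0094 → t = ln(106.38028)/0.0183 = 4.66702/0.0183

t ≈ 255.03 years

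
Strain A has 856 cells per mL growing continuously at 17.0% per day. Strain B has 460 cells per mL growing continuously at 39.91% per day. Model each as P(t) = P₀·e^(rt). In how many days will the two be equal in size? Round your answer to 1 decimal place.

856·e^(0.17t) = 460·e^(0.3991t)
856/460 = e^((0.3991 − 0.17)t) → ln(1.86087) = 0.2291·t
t = 0.62104 / 0.2291

t ≈ 2.7 days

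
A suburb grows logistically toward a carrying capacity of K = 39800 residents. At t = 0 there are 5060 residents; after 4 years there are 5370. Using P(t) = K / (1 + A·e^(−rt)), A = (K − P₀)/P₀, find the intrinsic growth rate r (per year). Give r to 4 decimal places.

r ≈ 0.0171 per year

A = (39800 − 5060)/5060 = 6.86561
5370 = 39800/(1 + 6.86561·e^(−r·4)) → e^(−4r) = (7.41155 − 1)/6.86561 = 0.933864
r = −ln(0.933864)/4 = 0.06842/4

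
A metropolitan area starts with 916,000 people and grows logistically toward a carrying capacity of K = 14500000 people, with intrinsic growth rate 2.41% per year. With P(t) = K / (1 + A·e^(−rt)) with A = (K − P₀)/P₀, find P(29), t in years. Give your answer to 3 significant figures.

≈ 1,730,000 people

A = (14500000 − 916000)/916000 = 14.82969
P(29) = 14500000 / (1 + 14.82969·e^(−0.0241·29)) = 14500000 / (1 + 14.82969·0.497132)
= 14500000 / 8.37231 ≈ 1731898.87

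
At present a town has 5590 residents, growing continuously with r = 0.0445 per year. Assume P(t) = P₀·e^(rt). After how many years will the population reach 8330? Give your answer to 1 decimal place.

t ≈ 9.0 years

8330 = 5590 · e^(0.0445·t)
t = ln(8330/5590) / 0.0445 = ln(1.49016) / 0.0445 = 0.39888 / 0.0445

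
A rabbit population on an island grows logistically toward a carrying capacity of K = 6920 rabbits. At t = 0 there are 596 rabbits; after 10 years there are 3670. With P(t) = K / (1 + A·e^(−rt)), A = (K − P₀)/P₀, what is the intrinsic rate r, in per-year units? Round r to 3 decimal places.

r ≈ 0.248 per year

A = (6920 − 596)/596 = 10.61074
3670 = 6920/(1 + 10.61074·e^(−r·10)) → e^(−10r) = (1.88556 − 1)/10.61074 = 0.083459
r = −ln(0.083459)/10 = 2.4834/10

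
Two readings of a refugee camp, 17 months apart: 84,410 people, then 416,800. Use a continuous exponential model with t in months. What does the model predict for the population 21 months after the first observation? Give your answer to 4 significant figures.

r = ln(416800/84410) / 17 ≈ 0.093937 per month
P(21) = 84410 · e^(0.093937·21) = 84410 · 7.18982 ≈ 606893.01

≈ 606,900 people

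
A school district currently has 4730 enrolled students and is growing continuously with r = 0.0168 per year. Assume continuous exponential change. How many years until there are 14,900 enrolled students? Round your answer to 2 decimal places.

t ≈ 68.30 years

14900 = 4730 · e^(0.0168·t)
t = ln(14900/4730) / 0.0168 = ln(3.15011) / 0.0168 = 1.14744 / 0.0168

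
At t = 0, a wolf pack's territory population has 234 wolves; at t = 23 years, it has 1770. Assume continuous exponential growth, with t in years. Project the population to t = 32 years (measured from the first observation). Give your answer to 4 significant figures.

r = ln(1770/234) / 23 ≈ 0.087975 per year
P(32) = 234 · e^(0.087975·32) = 234 · 16.69625 ≈ 3906.92

≈ 3,907 wolves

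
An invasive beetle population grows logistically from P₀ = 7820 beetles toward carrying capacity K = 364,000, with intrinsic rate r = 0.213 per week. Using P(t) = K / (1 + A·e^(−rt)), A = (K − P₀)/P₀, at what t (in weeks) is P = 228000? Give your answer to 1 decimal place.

t ≈ 20.4 weeks

A = (364000 − 7820)/7820 = 45.54731
228000 = 364000/(1 + 45.54731·e^(−0.213t)) → 1 + 45.54731·e^(−0.213t) = 1.59649
e^(−0.213t) = 0.013096 → t = ln(76.35873)/0.213 = 4.33544/0.213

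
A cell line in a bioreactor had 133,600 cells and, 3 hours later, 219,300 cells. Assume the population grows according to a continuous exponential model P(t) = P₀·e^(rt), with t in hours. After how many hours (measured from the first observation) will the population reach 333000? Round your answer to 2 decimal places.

r = ln(219300/133600) / 3 ≈ 0.165197 per hour
t = ln(333000/133600) / r = 0.91329 / 0.165197 ≈ 5.529

t ≈ 5.53 hours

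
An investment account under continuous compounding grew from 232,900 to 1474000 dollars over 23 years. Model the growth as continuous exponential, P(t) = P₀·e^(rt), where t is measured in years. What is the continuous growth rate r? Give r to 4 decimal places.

1474000 = 232900 · e^(r·23)
e^(23r) = 1474000/232900 = 6.3289
r = ln(6.3289) / 23 = 1.84513 / 23

r ≈ 0.0802 per year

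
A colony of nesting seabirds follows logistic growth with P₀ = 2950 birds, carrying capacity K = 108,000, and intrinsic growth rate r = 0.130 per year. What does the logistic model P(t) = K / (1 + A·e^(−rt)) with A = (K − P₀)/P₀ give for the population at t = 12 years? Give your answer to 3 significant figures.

A = (108000 − 2950)/2950 = 35.61017
P(12) = 108000 / (1 + 35.61017·e^(−0.13·12)) = 108000 / (1 + 35.61017·0.210136)
= 108000 / 8.48298 ≈ 12731.37

≈ 12,700 birds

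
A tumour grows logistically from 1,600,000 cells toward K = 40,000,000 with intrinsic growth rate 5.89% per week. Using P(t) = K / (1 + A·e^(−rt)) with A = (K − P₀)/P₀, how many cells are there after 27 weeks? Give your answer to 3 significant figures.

≈ 6,790,000 cells

A = (40000000 − 1600000)/1600000 = 24
P(27) = 40000000 / (1 + 24·e^(−0.0589·27)) = 40000000 / (1 + 24·0.203864)
= 40000000 / 5.89275 ≈ 6788006.08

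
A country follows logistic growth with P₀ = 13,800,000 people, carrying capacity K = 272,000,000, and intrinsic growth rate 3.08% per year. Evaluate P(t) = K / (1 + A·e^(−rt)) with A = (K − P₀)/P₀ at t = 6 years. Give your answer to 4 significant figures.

≈ 16,430,000 people

A = (272000000 − 13800000)/13800000 = 18.71014
P(6) = 272000000 / (1 + 18.71014·e^(−0.0308·6)) = 272000000 / (1 + 18.71014·0.831271)
= 272000000 / 16.55319 ≈ 16431876.17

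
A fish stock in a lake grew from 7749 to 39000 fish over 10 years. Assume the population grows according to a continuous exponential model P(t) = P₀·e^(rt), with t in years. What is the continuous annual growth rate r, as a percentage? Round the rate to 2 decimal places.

39000 = 7749 · e^(r·10)
e^(10r) = 39000/7749 = 5.03291
r = ln(5.03291) / 10 = 1.616 / 10

r ≈ 16.16% per year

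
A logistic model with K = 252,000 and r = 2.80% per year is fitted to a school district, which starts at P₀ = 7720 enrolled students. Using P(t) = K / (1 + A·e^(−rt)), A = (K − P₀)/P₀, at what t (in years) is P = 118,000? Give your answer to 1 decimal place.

t ≈ 118.8 years

A = (252000 − 7720)/7720 = 31.64249
118000 = 252000/(1 + 31.64249·e^(−0.028t)) → 1 + 31.64249·e^(−0.028t) = 2.13559
e^(−0.028t) = 0.035888 → t = ln(27.86428)/0.028 = 3.32735/0.028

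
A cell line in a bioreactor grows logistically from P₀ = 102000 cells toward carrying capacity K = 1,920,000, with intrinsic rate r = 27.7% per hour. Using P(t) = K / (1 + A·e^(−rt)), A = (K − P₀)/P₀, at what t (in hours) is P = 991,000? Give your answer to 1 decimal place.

A = (1920000 − 102000)/102000 = 17.82353
991000 = 1920000/(1 + 17.82353·e^(−0.277t)) → 1 + 17.82353·e^(−0.277t) = 1.93744
e^(−0.277t) = 0.052595 → t = ln(19.01304)/0.277 = 2.94513/0.277

t ≈ 10.6 hours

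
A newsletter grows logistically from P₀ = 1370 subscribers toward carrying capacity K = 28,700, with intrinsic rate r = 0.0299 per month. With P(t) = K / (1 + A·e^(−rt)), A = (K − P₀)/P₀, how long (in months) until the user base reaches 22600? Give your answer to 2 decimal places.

A = (28700 − 1370)/1370 = 19.94891
22600 = 28700/(1 + 19.94891·e^(−0.0299t)) → 1 + 19.94891·e^(−0.0299t) = 1.26991
e^(−0.0299t) = 0.01353 → t = ln(73.90906)/0.0299 = 4.30284/0.0299

t ≈ 143.91 months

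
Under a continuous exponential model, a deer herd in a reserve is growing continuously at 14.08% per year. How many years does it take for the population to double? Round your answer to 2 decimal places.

doubling time ≈ 4.92 years

doubling time = ln(2) / |r| = 0.69315 / 0.1408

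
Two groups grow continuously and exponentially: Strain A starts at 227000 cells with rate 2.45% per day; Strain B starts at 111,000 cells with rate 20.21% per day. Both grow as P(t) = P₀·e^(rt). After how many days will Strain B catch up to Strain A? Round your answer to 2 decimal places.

t ≈ 4.03 days

227000·e^(0.0245t) = 111000·e^(0.2021t)
227000/111000 = e^((0.2021 − 0.0245)t) → ln(2.04505) = 0.1776·t
t = 0.71542 / 0.1776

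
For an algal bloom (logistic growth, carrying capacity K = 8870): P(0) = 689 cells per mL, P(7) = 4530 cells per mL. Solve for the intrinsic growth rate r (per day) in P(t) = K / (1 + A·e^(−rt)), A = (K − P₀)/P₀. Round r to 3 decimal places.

A = (8870 − 689)/689 = 11.87373
4530 = 8870/(1 + 11.87373·e^(−r·7)) → e^(−7r) = (1.95806 − 1)/11.87373 = 0.080687
r = −ln(0.080687)/7 = 2.51718/7

r ≈ 0.360 per day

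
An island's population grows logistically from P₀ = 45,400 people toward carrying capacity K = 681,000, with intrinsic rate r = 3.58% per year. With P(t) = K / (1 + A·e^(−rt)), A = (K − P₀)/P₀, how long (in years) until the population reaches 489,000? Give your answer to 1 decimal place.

A = (681000 − 45400)/45400 = 14
489000 = 681000/(1 + 14·e^(−0.0358t)) → 1 + 14·e^(−0.0358t) = 1.39264
e^(−0.0358t) = 0.028046 → t = ln(35.65625)/0.0358 = 3.57392/0.0358

t ≈ 99.8 years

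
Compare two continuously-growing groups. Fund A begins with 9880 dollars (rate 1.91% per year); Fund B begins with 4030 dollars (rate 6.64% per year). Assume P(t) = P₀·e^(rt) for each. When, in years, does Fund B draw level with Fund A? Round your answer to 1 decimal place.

9880·e^(0.0191t) = 4030·e^(0.0664t)
9880/4030 = e^((0.0664 − 0.0191)t) → ln(2.45161) = 0.0473·t
t = 0.89675 / 0.0473

t ≈ 19.0 years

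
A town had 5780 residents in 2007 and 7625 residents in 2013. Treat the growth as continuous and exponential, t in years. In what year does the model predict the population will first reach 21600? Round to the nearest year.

year 2036

r = ln(7625/5780) / 6 = 0.27703/6 ≈ 0.046171 per year
t = ln(21600/5780) / r = 1.31829/0.046171 ≈ 28.55 years after 2007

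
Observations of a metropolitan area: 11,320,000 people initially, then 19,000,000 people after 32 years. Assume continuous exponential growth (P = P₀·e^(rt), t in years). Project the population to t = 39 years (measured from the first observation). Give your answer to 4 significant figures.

r = ln(19000000/11320000) / 32 ≈ 0.016183 per year
P(39) = 11320000 · e^(0.016183·39) = 11320000 · 1.87977 ≈ 21279040.7

≈ 21,280,000 people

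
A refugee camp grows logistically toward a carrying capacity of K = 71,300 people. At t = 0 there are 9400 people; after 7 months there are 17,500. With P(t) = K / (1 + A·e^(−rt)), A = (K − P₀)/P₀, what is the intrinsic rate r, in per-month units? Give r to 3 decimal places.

r ≈ 0.109 per month

A = (71300 − 9400)/9400 = 6.58511
17500 = 71300/(1 + 6.58511·e^(−r·7)) → e^(−7r) = (4.07429 − 1)/6.58511 = 0.466854
r = −ln(0.466854)/7 = 0.76174/7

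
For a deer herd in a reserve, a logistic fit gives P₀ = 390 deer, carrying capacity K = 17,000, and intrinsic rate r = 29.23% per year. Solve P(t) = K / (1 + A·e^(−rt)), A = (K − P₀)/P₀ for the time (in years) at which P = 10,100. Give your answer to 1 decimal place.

A = (17000 − 390)/390 = 42.58974
10100 = 17000/(1 + 42.58974·e^(−0.2923t)) → 1 + 42.58974·e^(−0.2923t) = 1.68317
e^(−0.2923t) = 0.016041 → t = ln(62.34151)/0.2923 = 4.13263/0.2923

t ≈ 14.1 years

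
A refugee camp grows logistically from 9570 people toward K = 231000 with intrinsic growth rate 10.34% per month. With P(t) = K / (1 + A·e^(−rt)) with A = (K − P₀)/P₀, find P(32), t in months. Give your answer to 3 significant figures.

A = (231000 − 9570)/9570 = 23.13793
P(32) = 231000 / (1 + 23.13793·e^(−0.1034·32)) = 231000 / (1 + 23.13793·0.03656)
= 231000 / 1.84592 ≈ 125140.63

≈ 125,000 people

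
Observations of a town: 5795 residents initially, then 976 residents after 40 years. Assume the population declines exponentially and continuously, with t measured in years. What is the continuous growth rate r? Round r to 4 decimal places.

r ≈ -0.0445 per year

976 = 5795 · e^(r·40)
e^(40r) = 976/5795 = 0.16842
r = ln(0.16842) / 40 = -1.78129 / 40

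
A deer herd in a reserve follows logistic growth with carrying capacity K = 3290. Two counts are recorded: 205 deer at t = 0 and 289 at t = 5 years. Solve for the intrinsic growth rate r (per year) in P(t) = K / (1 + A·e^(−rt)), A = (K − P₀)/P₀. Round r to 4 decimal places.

r ≈ 0.0742 per year

A = (3290 − 205)/205 = 15.04878
289 = 3290/(1 + 15.04878·e^(−r·5)) → e^(−5r) = (11.38408 − 1)/15.04878 = 0.690028
r = −ln(0.690028)/5 = 0.37102/5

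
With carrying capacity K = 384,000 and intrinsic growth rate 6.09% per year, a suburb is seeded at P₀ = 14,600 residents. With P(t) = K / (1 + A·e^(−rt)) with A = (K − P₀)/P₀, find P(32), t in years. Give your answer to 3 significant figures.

≈ 83,400 residents

A = (384000 − 14600)/14600 = 25.30137
P(32) = 384000 / (1 + 25.30137·e^(−0.0609·32)) = 384000 / (1 + 25.30137·0.142445)
= 384000 / 4.60405 ≈ 83404.81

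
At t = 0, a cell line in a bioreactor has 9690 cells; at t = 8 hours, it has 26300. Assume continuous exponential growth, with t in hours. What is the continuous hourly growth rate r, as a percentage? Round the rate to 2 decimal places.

26300 = 9690 · e^(r·8)
e^(8r) = 26300/9690 = 2.71414
r = ln(2.71414) / 8 = 0.99847 / 8

r ≈ 12.48% per hour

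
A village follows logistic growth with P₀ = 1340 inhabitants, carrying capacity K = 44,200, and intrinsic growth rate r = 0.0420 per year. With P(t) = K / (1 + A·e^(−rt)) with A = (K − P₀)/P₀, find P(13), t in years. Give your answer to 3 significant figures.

A = (44200 − 1340)/1340 = 31.98507
P(13) = 44200 / (1 + 31.98507·e^(−0.042·13)) = 44200 / (1 + 31.98507·0.579262)
= 44200 / 19.52775 ≈ 2263.45

≈ 2,260 inhabitants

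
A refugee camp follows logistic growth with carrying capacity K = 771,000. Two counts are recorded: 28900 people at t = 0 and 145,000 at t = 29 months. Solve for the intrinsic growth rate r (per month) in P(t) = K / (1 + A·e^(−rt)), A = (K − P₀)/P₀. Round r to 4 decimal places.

A = (771000 − 28900)/28900 = 25.6782
145000 = 771000/(1 + 25.6782·e^(−r·29)) → e^(−29r) = (5.31724 − 1)/25.6782 = 0.168129
r = −ln(0.168129)/29 = 1.78303/29

r ≈ 0.0615 per month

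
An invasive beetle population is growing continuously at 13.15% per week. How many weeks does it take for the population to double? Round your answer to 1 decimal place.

doubling time = ln(2) / |r| = 0.69315 / 0.1315

doubling time ≈ 5.3 weeks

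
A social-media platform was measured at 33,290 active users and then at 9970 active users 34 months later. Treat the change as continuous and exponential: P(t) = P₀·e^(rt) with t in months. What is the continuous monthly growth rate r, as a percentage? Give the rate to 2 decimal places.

9970 = 33290 · e^(r·34)
e^(34r) = 9970/33290 = 0.29949
r = ln(0.29949) / 34 = -1.20568 / 34

r ≈ -3.55% per month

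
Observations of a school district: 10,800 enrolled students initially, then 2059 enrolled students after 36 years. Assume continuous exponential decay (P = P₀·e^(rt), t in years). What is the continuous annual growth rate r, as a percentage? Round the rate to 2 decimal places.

2059 = 10800 · e^(r·36)
e^(36r) = 2059/10800 = 0.19065
r = ln(0.19065) / 36 = -1.65733 / 36

r ≈ -4.60% per year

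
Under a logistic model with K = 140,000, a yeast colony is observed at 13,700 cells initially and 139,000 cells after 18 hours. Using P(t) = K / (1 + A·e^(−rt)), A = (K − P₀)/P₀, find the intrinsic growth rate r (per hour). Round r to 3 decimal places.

A = (140000 − 13700)/13700 = 9.21898
139000 = 140000/(1 + 9.21898·e^(−r·18)) → e^(−18r) = (1.00719 − 1)/9.21898 = 0.00078
r = −ln(0.00078)/18 = 7.15574/18

r ≈ 0.398 per hour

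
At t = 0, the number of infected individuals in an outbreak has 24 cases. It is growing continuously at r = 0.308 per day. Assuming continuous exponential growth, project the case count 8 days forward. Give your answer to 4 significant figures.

≈ 282.0 cases

P(8) = 24 · e^(0.308·8) = 24 · e^(2.464)
= 24 · 11.75172 ≈ 282.04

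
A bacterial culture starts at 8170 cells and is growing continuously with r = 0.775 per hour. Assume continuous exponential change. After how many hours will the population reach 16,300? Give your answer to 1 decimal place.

16300 = 8170 · e^(0.775·t)
t = ln(16300/8170) / 0.775 = ln(1.9951) / 0.775 = 0.6907 / 0.775

t ≈ 0.9 hours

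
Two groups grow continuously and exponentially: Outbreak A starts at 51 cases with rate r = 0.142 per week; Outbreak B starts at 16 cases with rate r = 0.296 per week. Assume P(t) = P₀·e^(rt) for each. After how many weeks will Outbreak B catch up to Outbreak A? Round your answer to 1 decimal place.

51·e^(0.142t) = 16·e^(0.296t)
51/16 = e^((0.296 − 0.142)t) → ln(3.1875) = 0.154·t
t = 1.15924 / 0.154

t ≈ 7.5 weeks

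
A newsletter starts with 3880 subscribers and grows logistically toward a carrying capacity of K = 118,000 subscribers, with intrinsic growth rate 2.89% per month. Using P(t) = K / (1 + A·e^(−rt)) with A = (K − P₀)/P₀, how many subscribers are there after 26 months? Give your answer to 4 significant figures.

A = (118000 − 3880)/3880 = 29.41237
P(26) = 118000 / (1 + 29.41237·e^(−0.0289·26)) = 118000 / (1 + 29.41237·0.471706)
= 118000 / 14.87398 ≈ 7933.32

≈ 7,933 subscribers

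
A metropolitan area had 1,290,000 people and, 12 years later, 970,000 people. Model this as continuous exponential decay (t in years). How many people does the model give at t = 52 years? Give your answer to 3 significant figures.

≈ 375,000 people

r = ln(970000/1290000) / 12 ≈ -0.023758 per year
P(52) = 1290000 · e^(-0.023758·52) = 1290000 · 0.29071 ≈ 375011.98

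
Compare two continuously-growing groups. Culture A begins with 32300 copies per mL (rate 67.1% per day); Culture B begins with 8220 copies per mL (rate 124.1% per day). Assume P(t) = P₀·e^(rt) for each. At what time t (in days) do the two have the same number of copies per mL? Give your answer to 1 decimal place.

t ≈ 2.4 days

32300·e^(0.671t) = 8220·e^(1.241t)
32300/8220 = e^((1.241 − 0.671)t) → ln(3.92944) = 0.57·t
t = 1.3685 / 0.57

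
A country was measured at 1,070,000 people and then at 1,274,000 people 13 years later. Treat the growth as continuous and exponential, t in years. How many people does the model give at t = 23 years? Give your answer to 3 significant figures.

≈ 1,460,000 people

r = ln(1274000/1070000) / 13 ≈ 0.013423 per year
P(23) = 1070000 · e^(0.013423·23) = 1070000 · 1.3617 ≈ 1457021.91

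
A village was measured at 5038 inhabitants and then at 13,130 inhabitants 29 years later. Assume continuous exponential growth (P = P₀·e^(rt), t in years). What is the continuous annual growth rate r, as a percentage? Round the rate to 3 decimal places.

13130 = 5038 · e^(r·29)
e^(29r) = 13130/5038 = 2.60619
r = ln(2.60619) / 29 = 0.95789 / 29

r ≈ 3.303% per year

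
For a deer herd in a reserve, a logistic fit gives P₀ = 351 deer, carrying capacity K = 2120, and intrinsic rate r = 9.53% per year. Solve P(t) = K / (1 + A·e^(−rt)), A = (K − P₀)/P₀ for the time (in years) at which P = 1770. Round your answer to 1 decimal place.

t ≈ 34.0 years

A = (2120 − 351)/351 = 5.03989
1770 = 2120/(1 + 5.03989·e^(−0.0953t)) → 1 + 5.03989·e^(−0.0953t) = 1.19774
e^(−0.0953t) = 0.039235 → t = ln(25.48742)/0.0953 = 3.23819/0.0953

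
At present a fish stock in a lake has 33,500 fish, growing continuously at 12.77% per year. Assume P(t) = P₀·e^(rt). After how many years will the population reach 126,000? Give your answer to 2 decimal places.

t ≈ 10.37 years

126000 = 33500 · e^(0.1277·t)
t = ln(126000/33500) / 0.1277 = ln(3.76119) / 0.1277 = 1.32474 / 0.1277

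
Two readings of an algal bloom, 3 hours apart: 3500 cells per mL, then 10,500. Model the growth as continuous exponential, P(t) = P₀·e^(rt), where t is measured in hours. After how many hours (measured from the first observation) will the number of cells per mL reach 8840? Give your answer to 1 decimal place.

r = ln(10500/3500) / 3 ≈ 0.366204 per hour
t = ln(8840/3500) / r = 0.92652 / 0.366204 ≈ 2.53

t ≈ 2.5 hours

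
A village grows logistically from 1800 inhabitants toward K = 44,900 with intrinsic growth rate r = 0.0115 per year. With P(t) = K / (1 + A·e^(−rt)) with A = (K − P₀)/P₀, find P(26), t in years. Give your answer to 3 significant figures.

A = (44900 − 1800)/1800 = 23.94444
P(26) = 44900 / (1 + 23.94444·e^(−0.0115·26)) = 44900 / (1 + 23.94444·0.741559)
= 44900 / 18.75623 ≈ 2393.87

≈ 2,390 inhabitants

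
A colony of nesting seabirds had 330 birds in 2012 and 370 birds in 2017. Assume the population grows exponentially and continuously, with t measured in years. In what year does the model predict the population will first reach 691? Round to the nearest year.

r = ln(370/330) / 5 = 0.11441/5 ≈ 0.022882 per year
t = ln(691/330) / r = 0.73905/0.022882 ≈ 32.3 years after 2012

year 2044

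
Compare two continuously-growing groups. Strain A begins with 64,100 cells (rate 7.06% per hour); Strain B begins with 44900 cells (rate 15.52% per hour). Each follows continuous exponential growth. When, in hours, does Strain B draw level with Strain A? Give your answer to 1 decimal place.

64100·e^(0.0706t) = 44900·e^(0.1552t)
64100/44900 = e^((0.1552 − 0.0706)t) → ln(1.42762) = 0.0846·t
t = 0.35601 / 0.0846

t ≈ 4.2 hours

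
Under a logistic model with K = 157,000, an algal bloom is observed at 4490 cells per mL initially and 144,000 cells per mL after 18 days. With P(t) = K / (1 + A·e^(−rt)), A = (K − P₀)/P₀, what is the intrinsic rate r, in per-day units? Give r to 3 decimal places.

A = (157000 − 4490)/4490 = 33.96659
144000 = 157000/(1 + 33.96659·e^(−r·18)) → e^(−18r) = (1.09028 − 1)/33.96659 = 0.002658
r = −ln(0.002658)/18 = 5.93024/18

r ≈ 0.329 per day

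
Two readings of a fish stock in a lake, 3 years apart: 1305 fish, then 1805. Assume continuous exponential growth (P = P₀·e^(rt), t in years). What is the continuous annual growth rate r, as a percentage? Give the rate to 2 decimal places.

r ≈ 10.81% per year

1805 = 1305 · e^(r·3)
e^(3r) = 1805/1305 = 1.38314
r = ln(1.38314) / 3 = 0.32436 / 3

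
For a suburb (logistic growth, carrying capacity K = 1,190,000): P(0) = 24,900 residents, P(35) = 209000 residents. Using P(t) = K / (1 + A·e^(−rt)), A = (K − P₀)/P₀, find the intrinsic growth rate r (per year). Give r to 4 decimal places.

A = (1190000 − 24900)/24900 = 46.79116
209000 = 1190000/(1 + 46.79116·e^(−r·35)) → e^(−35r) = (5.69378 − 1)/46.79116 = 0.100313
r = −ln(0.100313)/35 = 2.29946/35

r ≈ 0.0657 per year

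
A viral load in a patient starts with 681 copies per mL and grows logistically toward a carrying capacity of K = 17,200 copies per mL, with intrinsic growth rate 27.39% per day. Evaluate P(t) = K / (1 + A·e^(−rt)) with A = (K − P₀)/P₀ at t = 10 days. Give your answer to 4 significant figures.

≈ 6,698 copies per mL

A = (17200 − 681)/681 = 24.25698
P(10) = 17200 / (1 + 24.25698·e^(−0.2739·10)) = 17200 / (1 + 24.25698·0.064635)
= 17200 / 2.56785 ≈ 6698.21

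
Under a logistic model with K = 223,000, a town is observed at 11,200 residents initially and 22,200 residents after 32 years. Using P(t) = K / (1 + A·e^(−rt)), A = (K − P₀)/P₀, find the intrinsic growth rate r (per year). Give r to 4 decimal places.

A = (223000 − 11200)/11200 = 18.91071
22200 = 223000/(1 + 18.91071·e^(−r·32)) → e^(−32r) = (10.04505 − 1)/18.91071 = 0.478303
r = −ln(0.478303)/32 = 0.73751/32

r ≈ 0.0230 per year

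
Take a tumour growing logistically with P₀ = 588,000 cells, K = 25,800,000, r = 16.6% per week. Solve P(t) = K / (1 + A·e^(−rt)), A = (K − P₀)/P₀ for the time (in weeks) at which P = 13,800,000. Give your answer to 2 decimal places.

A = (25800000 − 588000)/588000 = 42.87755
13800000 = 25800000/(1 + 42.87755·e^(−0.166t)) → 1 + 42.87755·e^(−0.166t) = 1.86957
e^(−0.166t) = 0.02028 → t = ln(49.30918)/0.166 = 3.89811/0.166

t ≈ 23.48 weeks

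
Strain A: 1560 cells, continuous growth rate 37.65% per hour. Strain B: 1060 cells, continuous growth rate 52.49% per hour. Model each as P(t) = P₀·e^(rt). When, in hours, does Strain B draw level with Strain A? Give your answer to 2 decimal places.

t ≈ 2.60 hours

1560·e^(0.3765t) = 1060·e^(0.5249t)
1560/1060 = e^((0.5249 − 0.3765)t) → ln(1.4717) = 0.1484·t
t = 0.38642 / 0.1484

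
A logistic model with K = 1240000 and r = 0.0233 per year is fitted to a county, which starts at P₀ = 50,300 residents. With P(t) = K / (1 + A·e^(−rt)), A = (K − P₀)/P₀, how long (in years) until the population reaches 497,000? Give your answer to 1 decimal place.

A = (1240000 − 50300)/50300 = 23.65209
497000 = 1240000/(1 + 23.65209·e^(−0.0233t)) → 1 + 23.65209·e^(−0.0233t) = 2.49497
e^(−0.0233t) = 0.063207 → t = ln(15.82111)/0.0233 = 2.76135/0.0233

t ≈ 118.5 years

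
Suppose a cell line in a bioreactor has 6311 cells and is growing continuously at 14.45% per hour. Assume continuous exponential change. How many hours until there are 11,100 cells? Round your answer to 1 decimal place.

11100 = 6311 · e^(0.1445·t)
t = ln(11100/6311) / 0.1445 = ln(1.75883) / 0.1445 = 0.56465 / 0.1445

t ≈ 3.9 hours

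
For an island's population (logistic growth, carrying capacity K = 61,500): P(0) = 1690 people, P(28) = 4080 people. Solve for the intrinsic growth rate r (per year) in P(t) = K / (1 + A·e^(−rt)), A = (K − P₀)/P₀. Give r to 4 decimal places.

r ≈ 0.0329 per year

A = (61500 − 1690)/1690 = 35.39053
4080 = 61500/(1 + 35.39053·e^(−r·28)) → e^(−28r) = (15.07353 − 1)/35.39053 = 0.397664
r = −ln(0.397664)/28 = 0.92215/28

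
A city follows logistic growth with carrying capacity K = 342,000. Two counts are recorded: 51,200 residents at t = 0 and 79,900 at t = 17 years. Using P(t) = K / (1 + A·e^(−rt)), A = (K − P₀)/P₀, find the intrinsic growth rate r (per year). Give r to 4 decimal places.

A = (342000 − 51200)/51200 = 5.67969
79900 = 342000/(1 + 5.67969·e^(−r·17)) → e^(−17r) = (4.28035 − 1)/5.67969 = 0.577558
r = −ln(0.577558)/17 = 0.54895/17

r ≈ 0.0323 per year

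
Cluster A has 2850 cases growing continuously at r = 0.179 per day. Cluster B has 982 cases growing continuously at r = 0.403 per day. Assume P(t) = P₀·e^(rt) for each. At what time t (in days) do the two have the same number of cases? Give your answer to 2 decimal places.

t ≈ 4.76 days

2850·e^(0.179t) = 982·e^(0.403t)
2850/982 = e^((0.403 − 0.179)t) → ln(2.90224) = 0.224·t
t = 1.06548 / 0.224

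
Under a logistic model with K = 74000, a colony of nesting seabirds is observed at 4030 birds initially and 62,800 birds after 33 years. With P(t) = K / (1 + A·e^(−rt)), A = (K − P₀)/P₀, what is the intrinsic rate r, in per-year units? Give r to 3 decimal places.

r ≈ 0.139 per year

A = (74000 − 4030)/4030 = 17.36228
62800 = 74000/(1 + 17.36228·e^(−r·33)) → e^(−33r) = (1.17834 − 1)/17.36228 = 0.010272
r = −ln(0.010272)/33 = 4.57834/33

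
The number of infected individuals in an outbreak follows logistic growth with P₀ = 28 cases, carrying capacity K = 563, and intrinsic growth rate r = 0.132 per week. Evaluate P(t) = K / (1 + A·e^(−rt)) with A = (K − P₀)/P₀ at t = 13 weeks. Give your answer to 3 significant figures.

≈ 127 cases

A = (563 − 28)/28 = 19.10714
P(13) = 563 / (1 + 19.10714·e^(−0.132·13)) = 563 / (1 + 19.10714·0.179784)
= 563 / 4.43516 ≈ 126.94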